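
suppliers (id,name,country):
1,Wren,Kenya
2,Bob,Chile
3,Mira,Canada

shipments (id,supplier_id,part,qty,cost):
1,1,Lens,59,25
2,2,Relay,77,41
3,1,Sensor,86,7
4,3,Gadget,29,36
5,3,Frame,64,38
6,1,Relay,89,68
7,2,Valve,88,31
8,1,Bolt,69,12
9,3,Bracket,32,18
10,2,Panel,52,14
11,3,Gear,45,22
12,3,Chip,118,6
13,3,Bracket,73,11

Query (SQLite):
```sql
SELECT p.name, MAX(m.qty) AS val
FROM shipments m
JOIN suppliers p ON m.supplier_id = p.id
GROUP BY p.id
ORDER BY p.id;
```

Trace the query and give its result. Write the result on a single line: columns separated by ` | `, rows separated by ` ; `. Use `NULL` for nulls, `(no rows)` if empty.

Wren | 89 ; Bob | 88 ; Mira | 118

Join each shipments row to its suppliers via supplier_id.
Group joined rows by suppliers.id; compute MAX(m.qty) per group.
  1: ids {1, 3, 6, 8} → MAX(m.qty)=89
  2: ids {2, 7, 10} → MAX(m.qty)=88
  3: ids {4, 5, 9, 11, 12, 13} → MAX(m.qty)=118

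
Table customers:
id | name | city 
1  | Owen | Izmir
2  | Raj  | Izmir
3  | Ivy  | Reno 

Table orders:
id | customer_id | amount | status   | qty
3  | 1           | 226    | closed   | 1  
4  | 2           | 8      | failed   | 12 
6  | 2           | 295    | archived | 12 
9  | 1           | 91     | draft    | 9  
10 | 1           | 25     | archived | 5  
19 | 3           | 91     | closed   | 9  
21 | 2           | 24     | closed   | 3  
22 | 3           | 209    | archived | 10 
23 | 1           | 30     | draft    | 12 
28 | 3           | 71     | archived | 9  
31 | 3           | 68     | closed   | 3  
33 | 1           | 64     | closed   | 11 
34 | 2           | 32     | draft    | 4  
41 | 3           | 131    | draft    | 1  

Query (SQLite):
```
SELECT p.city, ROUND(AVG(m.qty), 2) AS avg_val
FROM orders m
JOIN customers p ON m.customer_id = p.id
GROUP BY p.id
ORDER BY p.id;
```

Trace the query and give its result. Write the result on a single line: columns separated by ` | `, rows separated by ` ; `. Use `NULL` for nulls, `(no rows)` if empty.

Join each orders row to its customers via customer_id.
Group joined rows by customers.id; compute ROUND(AVG(m.qty), 2) per group.
  1: ids {3, 9, 10, 23, 33} → ROUND(AVG(m.qty), 2)=7.6
  2: ids {4, 6, 21, 34} → ROUND(AVG(m.qty), 2)=7.75
  3: ids {19, 22, 28, 31, 41} → ROUND(AVG(m.qty), 2)=6.4

Izmir | 7.6 ; Izmir | 7.75 ; Reno | 6.4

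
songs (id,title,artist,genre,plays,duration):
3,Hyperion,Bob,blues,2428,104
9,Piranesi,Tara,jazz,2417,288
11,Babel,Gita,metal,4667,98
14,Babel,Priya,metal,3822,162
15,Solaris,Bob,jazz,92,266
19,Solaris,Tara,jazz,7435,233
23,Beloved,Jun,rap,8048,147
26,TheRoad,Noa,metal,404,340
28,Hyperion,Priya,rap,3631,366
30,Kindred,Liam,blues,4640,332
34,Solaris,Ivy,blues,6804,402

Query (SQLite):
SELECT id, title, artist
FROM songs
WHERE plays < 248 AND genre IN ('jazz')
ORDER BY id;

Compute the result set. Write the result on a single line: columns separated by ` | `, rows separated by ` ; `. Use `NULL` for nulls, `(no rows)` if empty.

plays < 248: ids {15}
genre IN ('jazz'): ids {9, 15, 19}
Combine with AND.

15 | Solaris | Bob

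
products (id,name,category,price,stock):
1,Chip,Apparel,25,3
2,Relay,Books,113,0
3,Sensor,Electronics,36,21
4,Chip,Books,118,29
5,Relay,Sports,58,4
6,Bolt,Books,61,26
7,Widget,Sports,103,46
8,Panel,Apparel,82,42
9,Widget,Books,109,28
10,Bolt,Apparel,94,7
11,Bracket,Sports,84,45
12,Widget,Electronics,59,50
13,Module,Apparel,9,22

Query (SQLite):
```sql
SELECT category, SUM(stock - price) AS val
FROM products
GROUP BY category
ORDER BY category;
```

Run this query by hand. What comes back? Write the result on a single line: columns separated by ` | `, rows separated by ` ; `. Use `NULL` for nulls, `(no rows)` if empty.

Apparel | -136 ; Books | -318 ; Electronics | -24 ; Sports | -150

For each row compute stock - price.
Group by category; take SUM of the expression per group.
  Apparel: ids {1, 8, 10, 13} → SUM(stock - price)=-136
  Books: ids {2, 4, 6, 9} → SUM(stock - price)=-318
  Electronics: ids {3, 12} → SUM(stock - price)=-24
  Sports: ids {5, 7, 11} → SUM(stock - price)=-150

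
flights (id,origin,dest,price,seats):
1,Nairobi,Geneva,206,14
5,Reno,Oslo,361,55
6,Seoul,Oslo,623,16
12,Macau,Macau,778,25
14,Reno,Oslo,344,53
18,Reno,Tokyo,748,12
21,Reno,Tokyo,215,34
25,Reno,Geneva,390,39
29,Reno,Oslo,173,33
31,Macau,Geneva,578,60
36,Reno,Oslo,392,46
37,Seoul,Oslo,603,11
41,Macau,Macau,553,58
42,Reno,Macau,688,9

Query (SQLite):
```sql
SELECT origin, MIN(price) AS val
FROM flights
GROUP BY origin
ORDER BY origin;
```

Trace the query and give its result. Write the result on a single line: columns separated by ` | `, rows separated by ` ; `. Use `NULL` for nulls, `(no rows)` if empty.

Macau | 553 ; Nairobi | 206 ; Reno | 173 ; Seoul | 603

Partition flights by origin; compute MIN(price) within each group.
  Macau: ids {12, 31, 41} → MIN(price)=553
  Nairobi: ids {1} → MIN(price)=206
  Reno: ids {5, 14, 18, 21, 25, 29, 36, 42} → MIN(price)=173
  Seoul: ids {6, 37} → MIN(price)=603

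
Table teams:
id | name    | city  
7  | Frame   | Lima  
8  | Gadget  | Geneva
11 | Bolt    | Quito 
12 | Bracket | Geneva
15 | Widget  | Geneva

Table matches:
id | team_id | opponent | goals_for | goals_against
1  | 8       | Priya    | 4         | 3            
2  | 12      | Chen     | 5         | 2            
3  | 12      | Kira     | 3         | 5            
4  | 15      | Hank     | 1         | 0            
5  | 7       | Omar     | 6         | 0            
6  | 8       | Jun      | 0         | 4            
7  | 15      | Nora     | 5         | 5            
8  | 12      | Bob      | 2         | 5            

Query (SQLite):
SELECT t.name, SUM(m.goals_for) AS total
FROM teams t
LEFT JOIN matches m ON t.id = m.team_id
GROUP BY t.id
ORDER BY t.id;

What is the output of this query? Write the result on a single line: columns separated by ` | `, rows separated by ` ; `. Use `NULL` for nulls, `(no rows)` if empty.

LEFT JOIN keeps every teams row; unmatched ones get NULL for matches columns.
Group by teams.id and compute SUM(m.goals_for). SUM over an all-NULL group is NULL.
  7: ids {5} → SUM(m.goals_for)=6
  8: ids {1, 6} → SUM(m.goals_for)=4
  11: ids {—} → SUM(m.goals_for)=NULL
  12: ids {2, 3, 8} → SUM(m.goals_for)=10
  15: ids {4, 7} → SUM(m.goals_for)=6

Frame | 6 ; Gadget | 4 ; Bolt | NULL ; Bracket | 10 ; Widget | 6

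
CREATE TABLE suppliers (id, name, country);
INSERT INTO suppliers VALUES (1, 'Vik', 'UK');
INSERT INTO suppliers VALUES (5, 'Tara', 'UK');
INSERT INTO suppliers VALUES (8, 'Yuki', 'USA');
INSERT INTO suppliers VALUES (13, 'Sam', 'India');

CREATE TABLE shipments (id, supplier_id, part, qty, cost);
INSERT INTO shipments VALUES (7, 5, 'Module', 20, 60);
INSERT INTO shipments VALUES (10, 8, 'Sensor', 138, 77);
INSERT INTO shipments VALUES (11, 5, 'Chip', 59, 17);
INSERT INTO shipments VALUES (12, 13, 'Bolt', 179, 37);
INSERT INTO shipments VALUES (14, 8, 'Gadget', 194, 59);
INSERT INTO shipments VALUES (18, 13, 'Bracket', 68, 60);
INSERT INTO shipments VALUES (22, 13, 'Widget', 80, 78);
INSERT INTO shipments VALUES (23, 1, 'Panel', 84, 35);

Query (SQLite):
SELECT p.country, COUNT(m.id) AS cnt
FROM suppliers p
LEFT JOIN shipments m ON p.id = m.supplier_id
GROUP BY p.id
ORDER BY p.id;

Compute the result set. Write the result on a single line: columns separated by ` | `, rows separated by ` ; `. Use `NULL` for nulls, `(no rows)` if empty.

UK | 1 ; UK | 2 ; USA | 2 ; India | 3

LEFT JOIN keeps every suppliers row; unmatched ones get NULL for shipments columns.
Group by suppliers.id and compute COUNT(m.id). COUNT(col) of an all-NULL group is 0.
  1: ids {23} → COUNT(m.id)=1
  5: ids {7, 11} → COUNT(m.id)=2
  8: ids {10, 14} → COUNT(m.id)=2
  13: ids {12, 18, 22} → COUNT(m.id)=3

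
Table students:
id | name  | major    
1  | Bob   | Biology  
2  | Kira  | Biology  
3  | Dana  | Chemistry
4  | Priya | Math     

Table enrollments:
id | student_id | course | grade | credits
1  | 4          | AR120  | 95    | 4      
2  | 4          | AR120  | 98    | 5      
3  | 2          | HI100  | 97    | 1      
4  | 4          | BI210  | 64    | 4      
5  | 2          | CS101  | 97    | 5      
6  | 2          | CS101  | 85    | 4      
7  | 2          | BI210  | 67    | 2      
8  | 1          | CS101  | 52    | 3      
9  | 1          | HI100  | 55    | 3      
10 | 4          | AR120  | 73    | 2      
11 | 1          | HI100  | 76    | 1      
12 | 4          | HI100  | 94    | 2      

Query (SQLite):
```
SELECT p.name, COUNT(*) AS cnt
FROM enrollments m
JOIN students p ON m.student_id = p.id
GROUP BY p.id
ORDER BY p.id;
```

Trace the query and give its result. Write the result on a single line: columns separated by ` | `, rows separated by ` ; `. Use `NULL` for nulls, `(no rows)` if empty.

Bob | 3 ; Kira | 4 ; Priya | 5

Join each enrollments row to its students via student_id.
Group joined rows by students.id; compute COUNT(*) per group.
  1: ids {8, 9, 11} → COUNT(*)=3
  2: ids {3, 5, 6, 7} → COUNT(*)=4
  4: ids {1, 2, 4, 10, 12} → COUNT(*)=5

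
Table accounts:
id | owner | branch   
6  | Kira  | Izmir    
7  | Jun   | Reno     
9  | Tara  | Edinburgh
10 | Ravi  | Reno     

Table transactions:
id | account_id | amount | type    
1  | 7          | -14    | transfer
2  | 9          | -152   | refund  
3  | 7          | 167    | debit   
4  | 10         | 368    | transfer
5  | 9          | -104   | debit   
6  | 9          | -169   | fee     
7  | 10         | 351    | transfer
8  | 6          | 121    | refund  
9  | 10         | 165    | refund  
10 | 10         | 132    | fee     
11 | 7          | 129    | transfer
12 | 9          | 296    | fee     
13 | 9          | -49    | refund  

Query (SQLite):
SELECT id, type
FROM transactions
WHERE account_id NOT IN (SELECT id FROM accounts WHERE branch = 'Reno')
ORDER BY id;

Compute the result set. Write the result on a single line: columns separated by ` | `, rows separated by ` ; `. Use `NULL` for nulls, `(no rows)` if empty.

Inner query: accounts.id where branch = 'Reno'.
Outer: keep transactions rows whose account_id is not in that set.
Inner query → {7, 10}

2 | refund ; 5 | debit ; 6 | fee ; 8 | refund ; 12 | fee ; 13 | refund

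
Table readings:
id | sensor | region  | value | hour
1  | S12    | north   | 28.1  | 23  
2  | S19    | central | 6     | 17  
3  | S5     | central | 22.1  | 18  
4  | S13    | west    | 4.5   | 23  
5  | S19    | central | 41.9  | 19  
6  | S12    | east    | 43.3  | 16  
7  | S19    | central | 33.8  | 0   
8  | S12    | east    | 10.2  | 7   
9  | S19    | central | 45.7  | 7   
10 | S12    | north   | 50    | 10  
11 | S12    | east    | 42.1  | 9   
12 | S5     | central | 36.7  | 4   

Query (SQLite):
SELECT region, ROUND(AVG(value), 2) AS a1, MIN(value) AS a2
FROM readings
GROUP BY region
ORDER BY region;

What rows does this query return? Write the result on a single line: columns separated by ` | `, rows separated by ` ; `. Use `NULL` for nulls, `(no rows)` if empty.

central | 31.03 | 6 ; east | 31.87 | 10.2 ; north | 39.05 | 28.1 ; west | 4.5 | 4.5

Group readings by region.
Per group compute: ROUND(AVG(value), 2), MIN(value).
  central: ids {2, 3, 5, 7, 9, 12} → ROUND(AVG(value), 2)=31.03, MIN(value)=6
  east: ids {6, 8, 11} → ROUND(AVG(value), 2)=31.87, MIN(value)=10.2
  north: ids {1, 10} → ROUND(AVG(value), 2)=39.05, MIN(value)=28.1
  west: ids {4} → ROUND(AVG(value), 2)=4.5, MIN(value)=4.5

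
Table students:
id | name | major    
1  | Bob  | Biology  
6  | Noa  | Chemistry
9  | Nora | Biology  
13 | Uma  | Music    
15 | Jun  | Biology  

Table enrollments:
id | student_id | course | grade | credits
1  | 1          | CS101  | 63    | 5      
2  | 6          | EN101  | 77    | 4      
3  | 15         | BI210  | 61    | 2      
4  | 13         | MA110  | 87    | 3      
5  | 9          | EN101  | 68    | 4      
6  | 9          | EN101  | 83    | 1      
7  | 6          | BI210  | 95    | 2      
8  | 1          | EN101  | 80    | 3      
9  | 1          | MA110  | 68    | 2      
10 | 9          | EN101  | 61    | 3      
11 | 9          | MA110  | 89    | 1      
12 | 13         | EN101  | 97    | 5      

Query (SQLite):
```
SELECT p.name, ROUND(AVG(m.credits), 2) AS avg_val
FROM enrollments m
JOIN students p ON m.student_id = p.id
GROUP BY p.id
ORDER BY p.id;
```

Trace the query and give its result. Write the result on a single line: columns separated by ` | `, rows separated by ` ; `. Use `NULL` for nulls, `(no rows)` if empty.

Bob | 3.33 ; Noa | 3 ; Nora | 2.25 ; Uma | 4 ; Jun | 2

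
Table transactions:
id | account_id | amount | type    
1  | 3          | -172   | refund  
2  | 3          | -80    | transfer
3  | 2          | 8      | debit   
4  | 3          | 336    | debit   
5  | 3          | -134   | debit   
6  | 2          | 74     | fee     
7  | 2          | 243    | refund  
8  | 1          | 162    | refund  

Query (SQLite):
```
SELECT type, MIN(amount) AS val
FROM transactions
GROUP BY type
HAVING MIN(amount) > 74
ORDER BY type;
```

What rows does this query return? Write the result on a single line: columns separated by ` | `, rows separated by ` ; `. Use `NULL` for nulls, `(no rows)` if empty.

Partition transactions by type; compute MIN(amount) within each group.
HAVING: keep groups where MIN(amount) > 74.
  debit: ids {3, 4, 5} → MIN(amount)=-134
  fee: ids {6} → MIN(amount)=74
  refund: ids {1, 7, 8} → MIN(amount)=-172
  transfer: ids {2} → MIN(amount)=-80

(no rows)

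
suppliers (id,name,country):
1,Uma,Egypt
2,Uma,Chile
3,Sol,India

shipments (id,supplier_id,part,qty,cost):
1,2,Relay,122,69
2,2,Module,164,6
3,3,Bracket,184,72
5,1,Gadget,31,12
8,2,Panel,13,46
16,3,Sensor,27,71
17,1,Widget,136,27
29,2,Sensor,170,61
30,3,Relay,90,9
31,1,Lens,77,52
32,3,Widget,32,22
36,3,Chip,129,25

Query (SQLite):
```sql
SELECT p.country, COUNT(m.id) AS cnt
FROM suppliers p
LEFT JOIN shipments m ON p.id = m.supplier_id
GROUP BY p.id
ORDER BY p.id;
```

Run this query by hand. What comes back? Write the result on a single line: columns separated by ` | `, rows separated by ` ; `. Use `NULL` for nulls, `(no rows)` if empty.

LEFT JOIN keeps every suppliers row; unmatched ones get NULL for shipments columns.
Group by suppliers.id and compute COUNT(m.id). COUNT(col) of an all-NULL group is 0.
  1: ids {5, 17, 31} → COUNT(m.id)=3
  2: ids {1, 2, 8, 29} → COUNT(m.id)=4
  3: ids {3, 16, 30, 32, 36} → COUNT(m.id)=5

Egypt | 3 ; Chile | 4 ; India | 5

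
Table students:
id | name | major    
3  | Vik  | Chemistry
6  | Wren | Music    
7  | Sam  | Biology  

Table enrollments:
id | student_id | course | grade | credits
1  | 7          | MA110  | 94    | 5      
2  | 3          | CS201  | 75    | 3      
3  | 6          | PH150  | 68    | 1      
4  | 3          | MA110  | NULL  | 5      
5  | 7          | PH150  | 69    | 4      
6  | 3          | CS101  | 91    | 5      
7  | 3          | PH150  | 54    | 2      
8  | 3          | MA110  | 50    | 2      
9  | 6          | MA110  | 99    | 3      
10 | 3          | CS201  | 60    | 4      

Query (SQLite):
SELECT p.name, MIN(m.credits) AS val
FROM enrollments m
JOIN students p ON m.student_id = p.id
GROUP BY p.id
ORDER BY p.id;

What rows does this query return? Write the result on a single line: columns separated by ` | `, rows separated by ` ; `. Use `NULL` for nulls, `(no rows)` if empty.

Join each enrollments row to its students via student_id.
Group joined rows by students.id; compute MIN(m.credits) per group.
  3: ids {2, 4, 6, 7, 8, 10} → MIN(m.credits)=2
  6: ids {3, 9} → MIN(m.credits)=1
  7: ids {1, 5} → MIN(m.credits)=4

Vik | 2 ; Wren | 1 ; Sam | 4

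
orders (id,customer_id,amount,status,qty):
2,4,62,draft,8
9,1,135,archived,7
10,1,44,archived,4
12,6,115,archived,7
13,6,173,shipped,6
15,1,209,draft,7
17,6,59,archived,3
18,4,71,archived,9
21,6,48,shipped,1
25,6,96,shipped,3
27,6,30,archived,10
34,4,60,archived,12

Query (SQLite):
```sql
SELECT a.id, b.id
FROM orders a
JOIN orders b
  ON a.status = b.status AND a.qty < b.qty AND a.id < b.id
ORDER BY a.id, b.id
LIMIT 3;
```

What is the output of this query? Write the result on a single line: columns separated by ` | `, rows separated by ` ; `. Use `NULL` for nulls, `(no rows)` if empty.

9 | 18 ; 9 | 27 ; 9 | 34

Pairs (a,b) with same status, a.qty < b.qty, a.id < b.id.
status groups: archived:{9,10,12,17,18,27,34} draft:{2,15} shipped:{13,21,25}
Ordered by (a.id, b.id); first 3.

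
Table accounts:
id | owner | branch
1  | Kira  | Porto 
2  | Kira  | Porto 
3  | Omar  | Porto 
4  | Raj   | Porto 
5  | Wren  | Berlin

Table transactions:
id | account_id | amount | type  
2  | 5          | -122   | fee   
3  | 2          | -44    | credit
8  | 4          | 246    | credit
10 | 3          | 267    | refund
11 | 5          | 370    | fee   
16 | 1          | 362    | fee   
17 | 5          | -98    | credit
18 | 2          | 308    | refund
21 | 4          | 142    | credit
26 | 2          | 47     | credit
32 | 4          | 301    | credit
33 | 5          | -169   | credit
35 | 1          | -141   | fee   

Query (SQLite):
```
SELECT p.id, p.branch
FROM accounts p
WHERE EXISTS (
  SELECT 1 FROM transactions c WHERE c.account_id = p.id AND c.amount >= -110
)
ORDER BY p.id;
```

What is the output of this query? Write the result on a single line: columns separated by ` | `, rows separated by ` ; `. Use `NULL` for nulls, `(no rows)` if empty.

For each accounts row, check whether any transactions with matching account_id has amount >= -110.
Keep rows where that is true.

1 | Porto ; 2 | Porto ; 3 | Porto ; 4 | Porto ; 5 | Berlin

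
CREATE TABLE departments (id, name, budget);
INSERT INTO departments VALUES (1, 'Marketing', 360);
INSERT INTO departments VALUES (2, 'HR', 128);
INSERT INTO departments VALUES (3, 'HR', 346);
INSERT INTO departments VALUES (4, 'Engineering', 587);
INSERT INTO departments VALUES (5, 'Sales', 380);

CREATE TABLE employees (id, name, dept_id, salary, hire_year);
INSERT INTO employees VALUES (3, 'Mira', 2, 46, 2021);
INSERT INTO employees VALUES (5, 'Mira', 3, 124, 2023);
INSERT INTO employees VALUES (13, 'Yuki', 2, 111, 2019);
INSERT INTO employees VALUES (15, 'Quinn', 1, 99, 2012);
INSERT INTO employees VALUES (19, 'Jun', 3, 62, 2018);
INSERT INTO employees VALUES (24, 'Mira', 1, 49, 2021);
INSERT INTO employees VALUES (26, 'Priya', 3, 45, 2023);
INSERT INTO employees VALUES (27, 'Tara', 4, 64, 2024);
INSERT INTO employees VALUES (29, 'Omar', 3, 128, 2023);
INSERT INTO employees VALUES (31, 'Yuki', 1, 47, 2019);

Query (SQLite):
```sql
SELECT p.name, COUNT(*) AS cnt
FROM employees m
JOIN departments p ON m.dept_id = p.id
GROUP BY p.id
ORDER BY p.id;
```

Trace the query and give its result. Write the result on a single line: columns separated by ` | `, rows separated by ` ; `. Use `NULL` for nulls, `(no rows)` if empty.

Join each employees row to its departments via dept_id.
Group joined rows by departments.id; compute COUNT(*) per group.
  1: ids {15, 24, 31} → COUNT(*)=3
  2: ids {3, 13} → COUNT(*)=2
  3: ids {5, 19, 26, 29} → COUNT(*)=4
  4: ids {27} → COUNT(*)=1

Marketing | 3 ; HR | 2 ; HR | 4 ; Engineering | 1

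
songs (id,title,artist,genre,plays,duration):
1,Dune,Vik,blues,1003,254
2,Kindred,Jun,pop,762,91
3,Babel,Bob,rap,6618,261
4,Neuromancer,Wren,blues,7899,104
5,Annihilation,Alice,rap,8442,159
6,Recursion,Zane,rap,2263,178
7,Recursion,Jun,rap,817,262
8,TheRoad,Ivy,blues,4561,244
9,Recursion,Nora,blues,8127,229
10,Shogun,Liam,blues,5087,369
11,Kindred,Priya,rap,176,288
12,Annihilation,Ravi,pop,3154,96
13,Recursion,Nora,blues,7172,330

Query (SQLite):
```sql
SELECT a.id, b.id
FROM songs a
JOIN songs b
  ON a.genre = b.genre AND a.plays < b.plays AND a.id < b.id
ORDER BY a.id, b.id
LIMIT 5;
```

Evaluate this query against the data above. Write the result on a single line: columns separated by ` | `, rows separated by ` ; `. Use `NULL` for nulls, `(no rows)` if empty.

Pairs (a,b) with same genre, a.plays < b.plays, a.id < b.id.
genre groups: blues:{1,4,8,9,10,13} pop:{2,12} rap:{3,5,6,7,11}
Ordered by (a.id, b.id); first 5.

1 | 4 ; 1 | 8 ; 1 | 9 ; 1 | 10 ; 1 | 13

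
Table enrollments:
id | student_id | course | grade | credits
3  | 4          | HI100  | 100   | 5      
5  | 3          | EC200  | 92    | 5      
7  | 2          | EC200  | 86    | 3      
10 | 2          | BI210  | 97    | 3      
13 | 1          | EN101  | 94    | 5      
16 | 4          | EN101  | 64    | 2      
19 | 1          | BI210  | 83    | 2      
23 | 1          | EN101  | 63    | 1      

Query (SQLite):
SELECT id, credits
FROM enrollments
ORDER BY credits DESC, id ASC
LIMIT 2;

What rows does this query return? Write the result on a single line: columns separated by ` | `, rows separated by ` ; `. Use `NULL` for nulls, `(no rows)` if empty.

3 | 5 ; 5 | 5

Sort by credits desc, tiebreak id asc: (5, id=3), (5, id=5), (5, id=13), (3, id=7), (3, id=10) …. Take first 2.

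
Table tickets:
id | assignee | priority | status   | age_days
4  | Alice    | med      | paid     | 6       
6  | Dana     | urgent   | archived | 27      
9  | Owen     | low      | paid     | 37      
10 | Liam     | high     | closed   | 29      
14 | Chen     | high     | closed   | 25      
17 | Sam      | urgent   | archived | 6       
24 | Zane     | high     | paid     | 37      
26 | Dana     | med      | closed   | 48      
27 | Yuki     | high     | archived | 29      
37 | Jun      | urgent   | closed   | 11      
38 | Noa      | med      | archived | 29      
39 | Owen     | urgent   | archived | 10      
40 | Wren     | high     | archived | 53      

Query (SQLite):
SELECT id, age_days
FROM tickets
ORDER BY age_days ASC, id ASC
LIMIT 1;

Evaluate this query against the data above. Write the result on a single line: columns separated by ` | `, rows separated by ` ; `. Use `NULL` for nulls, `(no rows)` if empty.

4 | 6

Sort by age_days asc, tiebreak id asc: (6, id=4), (6, id=17), (10, id=39), (11, id=37) …. Take first 1.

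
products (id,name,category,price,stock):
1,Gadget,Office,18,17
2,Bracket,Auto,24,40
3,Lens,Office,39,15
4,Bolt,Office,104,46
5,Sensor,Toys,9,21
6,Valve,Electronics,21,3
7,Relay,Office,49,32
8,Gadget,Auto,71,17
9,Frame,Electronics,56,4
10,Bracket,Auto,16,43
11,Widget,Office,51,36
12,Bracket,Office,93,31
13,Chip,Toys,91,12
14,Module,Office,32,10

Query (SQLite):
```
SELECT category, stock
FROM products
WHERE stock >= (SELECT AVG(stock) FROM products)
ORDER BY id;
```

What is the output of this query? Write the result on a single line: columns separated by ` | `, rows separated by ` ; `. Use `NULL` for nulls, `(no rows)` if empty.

Scalar subquery: AVG(stock) over all products rows = 23.357143 (≈; comparison uses full precision).
Keep rows where stock >= that value.

Auto | 40 ; Office | 46 ; Office | 32 ; Auto | 43 ; Office | 36 ; Office | 31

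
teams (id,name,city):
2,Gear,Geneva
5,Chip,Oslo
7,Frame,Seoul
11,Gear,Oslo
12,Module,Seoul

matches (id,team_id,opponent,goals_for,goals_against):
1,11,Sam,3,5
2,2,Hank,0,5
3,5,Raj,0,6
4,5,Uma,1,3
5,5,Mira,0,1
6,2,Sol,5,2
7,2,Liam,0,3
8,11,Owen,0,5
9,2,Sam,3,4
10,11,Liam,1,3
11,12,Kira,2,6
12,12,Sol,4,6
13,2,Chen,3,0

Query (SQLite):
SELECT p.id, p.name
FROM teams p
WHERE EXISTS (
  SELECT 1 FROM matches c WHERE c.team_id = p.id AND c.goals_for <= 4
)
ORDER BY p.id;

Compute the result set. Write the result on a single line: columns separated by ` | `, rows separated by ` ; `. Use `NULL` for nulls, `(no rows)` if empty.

2 | Gear ; 5 | Chip ; 11 | Gear ; 12 | Module

For each teams row, check whether any matches with matching team_id has goals_for <= 4.
Keep rows where that is true.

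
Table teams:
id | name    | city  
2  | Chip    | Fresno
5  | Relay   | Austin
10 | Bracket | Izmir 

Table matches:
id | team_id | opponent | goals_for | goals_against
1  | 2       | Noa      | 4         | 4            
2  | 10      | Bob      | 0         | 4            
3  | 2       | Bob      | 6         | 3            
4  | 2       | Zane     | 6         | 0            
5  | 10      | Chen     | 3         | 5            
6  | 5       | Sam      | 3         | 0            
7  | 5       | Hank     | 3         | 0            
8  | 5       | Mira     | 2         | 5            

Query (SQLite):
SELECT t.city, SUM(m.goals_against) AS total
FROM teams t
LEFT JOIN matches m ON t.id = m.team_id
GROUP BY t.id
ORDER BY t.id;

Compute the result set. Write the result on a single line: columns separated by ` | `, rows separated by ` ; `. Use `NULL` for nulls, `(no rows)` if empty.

Fresno | 7 ; Austin | 5 ; Izmir | 9

LEFT JOIN keeps every teams row; unmatched ones get NULL for matches columns.
Group by teams.id and compute SUM(m.goals_against). SUM over an all-NULL group is NULL.
  2: ids {1, 3, 4} → SUM(m.goals_against)=7
  5: ids {6, 7, 8} → SUM(m.goals_against)=5
  10: ids {2, 5} → SUM(m.goals_against)=9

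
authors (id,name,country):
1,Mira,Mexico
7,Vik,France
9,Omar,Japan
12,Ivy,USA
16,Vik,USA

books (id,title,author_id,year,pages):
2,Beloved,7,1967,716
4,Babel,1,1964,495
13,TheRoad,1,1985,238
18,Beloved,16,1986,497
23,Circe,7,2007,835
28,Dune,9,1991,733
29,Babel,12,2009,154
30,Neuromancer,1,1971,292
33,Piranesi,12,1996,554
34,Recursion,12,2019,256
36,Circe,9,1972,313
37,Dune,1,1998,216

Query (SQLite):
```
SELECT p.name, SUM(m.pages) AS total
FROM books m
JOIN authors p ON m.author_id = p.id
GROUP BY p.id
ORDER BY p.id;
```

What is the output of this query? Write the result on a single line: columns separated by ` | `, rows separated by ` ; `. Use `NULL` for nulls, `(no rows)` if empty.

Join each books row to its authors via author_id.
Group joined rows by authors.id; compute SUM(m.pages) per group.
  1: ids {4, 13, 30, 37} → SUM(m.pages)=1241
  7: ids {2, 23} → SUM(m.pages)=1551
  9: ids {28, 36} → SUM(m.pages)=1046
  12: ids {29, 33, 34} → SUM(m.pages)=964
  16: ids {18} → SUM(m.pages)=497

Mira | 1241 ; Vik | 1551 ; Omar | 1046 ; Ivy | 964 ; Vik | 497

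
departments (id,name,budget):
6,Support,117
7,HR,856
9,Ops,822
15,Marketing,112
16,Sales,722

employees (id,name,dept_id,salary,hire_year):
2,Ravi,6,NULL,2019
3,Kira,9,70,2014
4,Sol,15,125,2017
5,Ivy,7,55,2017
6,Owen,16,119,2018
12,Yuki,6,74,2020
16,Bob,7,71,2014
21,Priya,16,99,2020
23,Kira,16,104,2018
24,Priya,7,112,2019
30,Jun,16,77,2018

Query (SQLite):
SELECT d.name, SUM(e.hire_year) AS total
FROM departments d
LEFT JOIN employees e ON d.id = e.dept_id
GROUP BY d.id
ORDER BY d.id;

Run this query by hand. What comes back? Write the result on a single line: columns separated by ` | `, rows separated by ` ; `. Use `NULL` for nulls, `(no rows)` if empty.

Support | 4039 ; HR | 6050 ; Ops | 2014 ; Marketing | 2017 ; Sales | 8074

LEFT JOIN keeps every departments row; unmatched ones get NULL for employees columns.
Group by departments.id and compute SUM(e.hire_year). SUM over an all-NULL group is NULL.
  6: ids {2, 12} → SUM(e.hire_year)=4039
  7: ids {5, 16, 24} → SUM(e.hire_year)=6050
  9: ids {3} → SUM(e.hire_year)=2014
  15: ids {4} → SUM(e.hire_year)=2017
  16: ids {6, 21, 23, 30} → SUM(e.hire_year)=8074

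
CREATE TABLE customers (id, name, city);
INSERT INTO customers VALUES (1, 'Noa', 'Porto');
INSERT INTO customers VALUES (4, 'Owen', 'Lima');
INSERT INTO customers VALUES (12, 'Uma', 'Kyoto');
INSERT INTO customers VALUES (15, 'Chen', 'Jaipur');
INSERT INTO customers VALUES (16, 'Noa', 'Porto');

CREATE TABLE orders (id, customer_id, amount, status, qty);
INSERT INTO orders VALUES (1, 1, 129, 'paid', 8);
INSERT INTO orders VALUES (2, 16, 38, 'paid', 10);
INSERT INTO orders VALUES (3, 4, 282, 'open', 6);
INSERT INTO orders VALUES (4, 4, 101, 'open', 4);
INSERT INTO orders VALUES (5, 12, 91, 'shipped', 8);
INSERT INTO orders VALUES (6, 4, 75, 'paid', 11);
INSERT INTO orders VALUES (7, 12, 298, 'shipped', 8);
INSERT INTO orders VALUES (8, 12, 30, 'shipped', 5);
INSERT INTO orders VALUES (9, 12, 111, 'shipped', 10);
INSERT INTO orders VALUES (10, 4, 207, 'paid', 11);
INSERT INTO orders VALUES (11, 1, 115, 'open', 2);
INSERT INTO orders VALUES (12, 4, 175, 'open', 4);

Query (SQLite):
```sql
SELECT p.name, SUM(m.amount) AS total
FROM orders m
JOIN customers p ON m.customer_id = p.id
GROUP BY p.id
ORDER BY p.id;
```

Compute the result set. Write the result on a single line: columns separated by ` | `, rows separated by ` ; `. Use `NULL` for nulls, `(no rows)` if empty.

Join each orders row to its customers via customer_id.
Group joined rows by customers.id; compute SUM(m.amount) per group.
  1: ids {1, 11} → SUM(m.amount)=244
  4: ids {3, 4, 6, 10, 12} → SUM(m.amount)=840
  12: ids {5, 7, 8, 9} → SUM(m.amount)=530
  16: ids {2} → SUM(m.amount)=38

Noa | 244 ; Owen | 840 ; Uma | 530 ; Noa | 38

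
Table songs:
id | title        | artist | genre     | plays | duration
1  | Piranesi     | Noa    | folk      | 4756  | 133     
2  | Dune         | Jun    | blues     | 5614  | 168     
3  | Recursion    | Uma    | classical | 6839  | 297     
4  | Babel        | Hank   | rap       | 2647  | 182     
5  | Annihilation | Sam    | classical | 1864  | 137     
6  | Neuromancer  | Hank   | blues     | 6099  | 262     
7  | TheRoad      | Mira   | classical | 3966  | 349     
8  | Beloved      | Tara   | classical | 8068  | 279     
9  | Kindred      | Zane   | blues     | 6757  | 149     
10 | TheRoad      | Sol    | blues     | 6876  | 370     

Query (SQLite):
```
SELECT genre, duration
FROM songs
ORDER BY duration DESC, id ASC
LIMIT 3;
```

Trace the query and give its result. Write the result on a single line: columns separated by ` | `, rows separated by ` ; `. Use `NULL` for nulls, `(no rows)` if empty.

Sort by duration desc, tiebreak id asc: (370, id=10), (349, id=7), (297, id=3), (279, id=8), (262, id=6), (182, id=4) …. Take first 3.

blues | 370 ; classical | 349 ; classical | 297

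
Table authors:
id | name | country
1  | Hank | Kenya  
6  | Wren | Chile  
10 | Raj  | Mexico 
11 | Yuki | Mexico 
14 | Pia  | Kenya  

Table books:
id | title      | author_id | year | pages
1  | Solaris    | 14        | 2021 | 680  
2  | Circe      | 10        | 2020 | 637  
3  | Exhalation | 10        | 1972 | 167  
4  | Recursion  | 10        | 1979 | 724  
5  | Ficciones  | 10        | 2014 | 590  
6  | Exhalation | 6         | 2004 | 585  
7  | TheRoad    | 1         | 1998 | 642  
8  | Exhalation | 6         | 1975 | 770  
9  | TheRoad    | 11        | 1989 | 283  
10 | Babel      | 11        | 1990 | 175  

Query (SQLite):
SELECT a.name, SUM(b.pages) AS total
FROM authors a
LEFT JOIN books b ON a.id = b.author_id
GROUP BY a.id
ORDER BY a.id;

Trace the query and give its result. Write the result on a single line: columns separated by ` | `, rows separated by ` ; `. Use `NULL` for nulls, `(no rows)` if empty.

Hank | 642 ; Wren | 1355 ; Raj | 2118 ; Yuki | 458 ; Pia | 680

LEFT JOIN keeps every authors row; unmatched ones get NULL for books columns.
Group by authors.id and compute SUM(b.pages). SUM over an all-NULL group is NULL.
  1: ids {7} → SUM(b.pages)=642
  6: ids {6, 8} → SUM(b.pages)=1355
  10: ids {2, 3, 4, 5} → SUM(b.pages)=2118
  11: ids {9, 10} → SUM(b.pages)=458
  14: ids {1} → SUM(b.pages)=680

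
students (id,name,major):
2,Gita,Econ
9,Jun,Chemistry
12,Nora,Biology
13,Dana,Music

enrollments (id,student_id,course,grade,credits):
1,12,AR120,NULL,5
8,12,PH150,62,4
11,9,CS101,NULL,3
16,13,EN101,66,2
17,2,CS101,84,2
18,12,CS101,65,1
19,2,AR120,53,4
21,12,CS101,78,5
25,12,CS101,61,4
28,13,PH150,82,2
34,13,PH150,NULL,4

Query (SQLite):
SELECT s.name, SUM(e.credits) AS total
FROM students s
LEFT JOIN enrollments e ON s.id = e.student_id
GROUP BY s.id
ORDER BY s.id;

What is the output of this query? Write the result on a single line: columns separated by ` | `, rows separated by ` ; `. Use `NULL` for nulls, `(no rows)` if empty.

LEFT JOIN keeps every students row; unmatched ones get NULL for enrollments columns.
Group by students.id and compute SUM(e.credits). SUM over an all-NULL group is NULL.
  2: ids {17, 19} → SUM(e.credits)=6
  9: ids {11} → SUM(e.credits)=3
  12: ids {1, 8, 18, 21, 25} → SUM(e.credits)=19
  13: ids {16, 28, 34} → SUM(e.credits)=8

Gita | 6 ; Jun | 3 ; Nora | 19 ; Dana | 8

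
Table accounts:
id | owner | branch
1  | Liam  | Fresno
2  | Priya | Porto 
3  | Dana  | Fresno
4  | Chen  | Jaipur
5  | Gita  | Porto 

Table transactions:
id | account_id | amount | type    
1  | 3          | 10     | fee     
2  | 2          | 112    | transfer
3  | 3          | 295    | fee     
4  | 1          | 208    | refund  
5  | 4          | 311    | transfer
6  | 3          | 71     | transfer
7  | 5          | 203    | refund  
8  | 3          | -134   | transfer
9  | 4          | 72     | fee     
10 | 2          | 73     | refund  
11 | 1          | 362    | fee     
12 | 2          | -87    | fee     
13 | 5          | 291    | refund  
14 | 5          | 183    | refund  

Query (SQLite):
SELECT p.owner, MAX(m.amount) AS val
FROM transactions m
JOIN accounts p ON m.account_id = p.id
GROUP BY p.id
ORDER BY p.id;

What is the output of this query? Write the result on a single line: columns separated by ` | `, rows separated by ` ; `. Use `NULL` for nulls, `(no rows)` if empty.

Liam | 362 ; Priya | 112 ; Dana | 295 ; Chen | 311 ; Gita | 291

Join each transactions row to its accounts via account_id.
Group joined rows by accounts.id; compute MAX(m.amount) per group.
  1: ids {4, 11} → MAX(m.amount)=362
  2: ids {2, 10, 12} → MAX(m.amount)=112
  3: ids {1, 3, 6, 8} → MAX(m.amount)=295
  4: ids {5, 9} → MAX(m.amount)=311
  5: ids {7, 13, 14} → MAX(m.amount)=291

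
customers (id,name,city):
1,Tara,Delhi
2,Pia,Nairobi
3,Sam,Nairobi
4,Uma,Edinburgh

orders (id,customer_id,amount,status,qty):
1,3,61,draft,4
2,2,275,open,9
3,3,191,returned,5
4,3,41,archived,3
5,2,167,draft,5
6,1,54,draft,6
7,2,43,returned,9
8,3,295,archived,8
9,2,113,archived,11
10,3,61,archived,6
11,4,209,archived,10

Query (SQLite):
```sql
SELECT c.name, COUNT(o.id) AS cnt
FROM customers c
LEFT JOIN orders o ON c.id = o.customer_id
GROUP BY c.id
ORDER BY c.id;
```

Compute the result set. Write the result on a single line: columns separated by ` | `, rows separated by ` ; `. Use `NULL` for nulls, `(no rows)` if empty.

LEFT JOIN keeps every customers row; unmatched ones get NULL for orders columns.
Group by customers.id and compute COUNT(o.id). COUNT(col) of an all-NULL group is 0.
  1: ids {6} → COUNT(o.id)=1
  2: ids {2, 5, 7, 9} → COUNT(o.id)=4
  3: ids {1, 3, 4, 8, 10} → COUNT(o.id)=5
  4: ids {11} → COUNT(o.id)=1

Tara | 1 ; Pia | 4 ; Sam | 5 ; Uma | 1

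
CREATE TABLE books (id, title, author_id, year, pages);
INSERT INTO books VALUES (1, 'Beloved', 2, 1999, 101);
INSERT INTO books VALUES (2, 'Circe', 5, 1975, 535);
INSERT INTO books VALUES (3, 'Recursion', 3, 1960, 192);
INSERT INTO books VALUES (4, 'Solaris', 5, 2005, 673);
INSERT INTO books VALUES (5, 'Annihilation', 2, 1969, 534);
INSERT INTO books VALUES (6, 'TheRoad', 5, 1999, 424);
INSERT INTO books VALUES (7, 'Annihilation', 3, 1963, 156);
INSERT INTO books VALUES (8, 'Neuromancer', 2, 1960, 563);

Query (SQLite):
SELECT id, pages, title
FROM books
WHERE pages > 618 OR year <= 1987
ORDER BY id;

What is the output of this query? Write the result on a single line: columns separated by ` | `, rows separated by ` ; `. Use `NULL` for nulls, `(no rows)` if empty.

pages > 618: ids {4}
year <= 1987: ids {2, 3, 5, 7, 8}
Combine with OR.

2 | 535 | Circe ; 3 | 192 | Recursion ; 4 | 673 | Solaris ; 5 | 534 | Annihilation ; 7 | 156 | Annihilation ; 8 | 563 | Neuromancer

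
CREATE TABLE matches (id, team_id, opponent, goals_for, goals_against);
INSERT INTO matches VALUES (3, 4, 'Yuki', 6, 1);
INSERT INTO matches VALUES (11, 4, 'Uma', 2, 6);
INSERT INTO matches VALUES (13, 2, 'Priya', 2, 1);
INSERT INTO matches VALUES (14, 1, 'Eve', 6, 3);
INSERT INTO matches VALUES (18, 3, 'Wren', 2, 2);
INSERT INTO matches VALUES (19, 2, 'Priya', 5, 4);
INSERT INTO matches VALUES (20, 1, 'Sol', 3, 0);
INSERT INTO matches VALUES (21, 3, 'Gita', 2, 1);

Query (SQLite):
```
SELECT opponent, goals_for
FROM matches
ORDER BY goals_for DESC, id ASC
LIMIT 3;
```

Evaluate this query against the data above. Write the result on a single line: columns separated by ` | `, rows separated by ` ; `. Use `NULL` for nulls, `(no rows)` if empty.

Sort by goals_for desc, tiebreak id asc: (6, id=3), (6, id=14), (5, id=19), (3, id=20), (2, id=11), (2, id=13) …. Take first 3.

Yuki | 6 ; Eve | 6 ; Priya | 5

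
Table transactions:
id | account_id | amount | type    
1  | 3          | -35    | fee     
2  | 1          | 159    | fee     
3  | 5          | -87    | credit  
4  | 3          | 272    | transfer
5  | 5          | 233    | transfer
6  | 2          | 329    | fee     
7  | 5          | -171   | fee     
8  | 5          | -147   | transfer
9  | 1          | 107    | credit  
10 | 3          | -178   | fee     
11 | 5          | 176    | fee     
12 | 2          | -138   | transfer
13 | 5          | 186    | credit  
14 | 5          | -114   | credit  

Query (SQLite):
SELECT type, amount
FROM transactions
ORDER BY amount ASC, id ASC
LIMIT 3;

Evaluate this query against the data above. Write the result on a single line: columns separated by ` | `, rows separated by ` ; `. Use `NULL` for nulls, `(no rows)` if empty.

fee | -178 ; fee | -171 ; transfer | -147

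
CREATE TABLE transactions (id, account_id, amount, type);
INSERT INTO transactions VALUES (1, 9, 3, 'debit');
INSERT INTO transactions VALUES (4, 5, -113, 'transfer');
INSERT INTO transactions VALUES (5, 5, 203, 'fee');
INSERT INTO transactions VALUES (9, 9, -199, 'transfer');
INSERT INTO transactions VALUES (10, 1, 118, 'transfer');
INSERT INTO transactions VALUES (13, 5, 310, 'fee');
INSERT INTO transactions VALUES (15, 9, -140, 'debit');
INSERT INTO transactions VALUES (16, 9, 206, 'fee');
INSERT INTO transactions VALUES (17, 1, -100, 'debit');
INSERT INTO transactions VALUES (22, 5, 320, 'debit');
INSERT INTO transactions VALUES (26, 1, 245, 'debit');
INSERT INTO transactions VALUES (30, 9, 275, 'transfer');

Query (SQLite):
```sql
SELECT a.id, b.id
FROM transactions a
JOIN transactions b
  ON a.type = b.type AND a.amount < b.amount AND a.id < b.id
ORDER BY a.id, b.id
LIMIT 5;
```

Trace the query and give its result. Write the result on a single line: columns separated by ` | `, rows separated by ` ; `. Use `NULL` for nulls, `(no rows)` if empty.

Pairs (a,b) with same type, a.amount < b.amount, a.id < b.id.
type groups: debit:{1,15,17,22,26} fee:{5,13,16} transfer:{4,9,10,30}
Ordered by (a.id, b.id); first 5.

1 | 22 ; 1 | 26 ; 4 | 10 ; 4 | 30 ; 5 | 13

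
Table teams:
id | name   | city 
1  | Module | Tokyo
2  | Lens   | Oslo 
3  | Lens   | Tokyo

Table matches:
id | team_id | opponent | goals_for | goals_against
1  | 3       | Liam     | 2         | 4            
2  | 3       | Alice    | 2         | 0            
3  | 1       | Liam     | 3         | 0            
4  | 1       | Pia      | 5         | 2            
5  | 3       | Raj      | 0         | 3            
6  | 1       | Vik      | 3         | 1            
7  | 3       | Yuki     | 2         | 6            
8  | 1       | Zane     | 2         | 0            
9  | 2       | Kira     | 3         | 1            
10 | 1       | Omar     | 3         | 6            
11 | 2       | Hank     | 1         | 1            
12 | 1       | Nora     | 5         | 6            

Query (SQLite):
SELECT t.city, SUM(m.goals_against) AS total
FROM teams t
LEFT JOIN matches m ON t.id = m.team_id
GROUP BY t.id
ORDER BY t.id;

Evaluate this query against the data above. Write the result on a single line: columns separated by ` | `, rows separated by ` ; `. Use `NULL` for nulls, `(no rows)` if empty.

LEFT JOIN keeps every teams row; unmatched ones get NULL for matches columns.
Group by teams.id and compute SUM(m.goals_against). SUM over an all-NULL group is NULL.
  1: ids {3, 4, 6, 8, 10, 12} → SUM(m.goals_against)=15
  2: ids {9, 11} → SUM(m.goals_against)=2
  3: ids {1, 2, 5, 7} → SUM(m.goals_against)=13

Tokyo | 15 ; Oslo | 2 ; Tokyo | 13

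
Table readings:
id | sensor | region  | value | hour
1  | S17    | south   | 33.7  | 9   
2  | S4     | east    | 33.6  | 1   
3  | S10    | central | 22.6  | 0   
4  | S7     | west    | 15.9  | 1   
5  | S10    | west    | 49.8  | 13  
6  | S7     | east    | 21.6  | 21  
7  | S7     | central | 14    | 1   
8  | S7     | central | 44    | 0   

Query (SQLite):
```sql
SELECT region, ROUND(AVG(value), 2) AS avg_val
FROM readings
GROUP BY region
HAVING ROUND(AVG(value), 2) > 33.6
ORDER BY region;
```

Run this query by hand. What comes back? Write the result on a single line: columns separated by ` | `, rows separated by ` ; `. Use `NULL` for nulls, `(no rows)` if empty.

south | 33.7

Partition readings by region; compute ROUND(AVG(value), 2) within each group.
HAVING: keep groups where ROUND(AVG(value), 2) > 33.6.
  central: ids {3, 7, 8} → ROUND(AVG(value), 2)=26.87
  east: ids {2, 6} → ROUND(AVG(value), 2)=27.6
  south: ids {1} → ROUND(AVG(value), 2)=33.7
  west: ids {4, 5} → ROUND(AVG(value), 2)=32.85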